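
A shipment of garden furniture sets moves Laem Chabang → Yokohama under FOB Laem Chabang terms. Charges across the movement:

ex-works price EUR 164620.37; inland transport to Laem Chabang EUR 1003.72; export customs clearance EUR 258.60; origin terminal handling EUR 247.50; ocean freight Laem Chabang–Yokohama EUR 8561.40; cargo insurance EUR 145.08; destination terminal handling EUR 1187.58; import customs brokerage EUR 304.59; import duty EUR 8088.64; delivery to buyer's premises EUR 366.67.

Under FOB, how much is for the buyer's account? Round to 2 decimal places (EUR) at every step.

Buyer's account: EUR 18653.96

FOB: the seller bears costs until goods are on board at the origin port; the buyer bears freight, insurance and all costs thereafter.
Seller's account: goods 164620.37 + inland to port 1003.72 + export clearance 258.60 + origin terminal 247.50 = 166130.19
Buyer's account: freight 8561.40 + insurance 145.08 + destination terminal 1187.58 + brokerage 304.59 + duty 8088.64 + delivery 366.67 = 18653.96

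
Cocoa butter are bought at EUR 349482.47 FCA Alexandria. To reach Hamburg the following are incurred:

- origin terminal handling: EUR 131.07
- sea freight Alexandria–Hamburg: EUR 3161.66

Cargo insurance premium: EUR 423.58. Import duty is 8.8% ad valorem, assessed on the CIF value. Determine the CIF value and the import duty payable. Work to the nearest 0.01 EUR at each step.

CIF value: EUR 353198.78; import duty: EUR 31081.49

CIF = FCA price + pre-shipment costs + freight + insurance
CIF = 349482.47 + 131.07 + 3161.66 + 423.58 = 353198.78
Import duty = 353198.78 × 8.8% = 31081.49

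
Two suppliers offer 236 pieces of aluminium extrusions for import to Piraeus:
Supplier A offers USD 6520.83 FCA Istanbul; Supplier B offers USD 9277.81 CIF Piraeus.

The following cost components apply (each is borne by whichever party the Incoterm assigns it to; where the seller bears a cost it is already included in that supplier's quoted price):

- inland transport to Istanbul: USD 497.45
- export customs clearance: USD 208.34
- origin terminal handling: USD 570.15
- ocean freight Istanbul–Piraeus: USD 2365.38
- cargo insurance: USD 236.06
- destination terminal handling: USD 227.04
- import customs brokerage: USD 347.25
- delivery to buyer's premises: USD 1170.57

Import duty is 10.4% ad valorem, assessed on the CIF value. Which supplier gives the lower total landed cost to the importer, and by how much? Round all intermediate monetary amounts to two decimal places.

Supplier B is cheaper by USD 457.73

Supplier A (FCA):
CIF value = FCA price + origin terminal + freight + insurance = 6520.83 + 570.15 + 2365.38 + 236.06 = 9692.42
Import duty = 9692.42 × 10.4% = 1008.01
Buyer bears (A): 570.15 + 2365.38 + 236.06 + 227.04 + 347.25 + 1170.57 = 4916.45
Landed cost (A) = invoice 6520.83 + 4916.45 + duty 1008.01 = 12445.29
Supplier B (CIF):
The CIF price already equals the CIF value: 9277.81
Import duty = 9277.81 × 10.4% = 964.89
Buyer bears (B): 227.04 + 347.25 + 1170.57 = 1744.86
Landed cost (B) = invoice 9277.81 + 1744.86 + duty 964.89 = 11987.56
Difference = |12445.29 − 11987.56| = 457.73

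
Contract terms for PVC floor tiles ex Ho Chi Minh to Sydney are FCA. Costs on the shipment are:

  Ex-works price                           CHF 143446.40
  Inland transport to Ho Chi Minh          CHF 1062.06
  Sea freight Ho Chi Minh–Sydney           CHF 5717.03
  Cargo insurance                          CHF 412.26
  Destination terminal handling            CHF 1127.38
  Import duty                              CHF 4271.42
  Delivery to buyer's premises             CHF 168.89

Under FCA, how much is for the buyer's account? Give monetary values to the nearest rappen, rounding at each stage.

FCA: the seller delivers export-cleared goods to the carrier; the buyer bears costs from that point.
Seller's account: goods 143446.40 + inland to port 1062.06 = 144508.46
Buyer's account: freight 5717.03 + insurance 412.26 + destination terminal 1127.38 + duty 4271.42 + delivery 168.89 = 11696.98

Buyer's account: CHF 11696.98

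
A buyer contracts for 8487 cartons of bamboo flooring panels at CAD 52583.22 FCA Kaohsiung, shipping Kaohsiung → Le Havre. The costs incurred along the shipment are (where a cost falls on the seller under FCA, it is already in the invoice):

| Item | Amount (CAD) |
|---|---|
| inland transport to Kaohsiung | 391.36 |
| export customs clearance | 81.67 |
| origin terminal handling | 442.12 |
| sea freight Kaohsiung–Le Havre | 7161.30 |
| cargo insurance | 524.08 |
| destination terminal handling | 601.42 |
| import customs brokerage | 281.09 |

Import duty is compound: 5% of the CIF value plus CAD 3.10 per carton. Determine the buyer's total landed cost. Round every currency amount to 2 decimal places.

Total landed cost: CAD 90938.47

FCA: the seller delivers export-cleared goods to the carrier; the buyer bears costs from that point.
Already in the invoice (seller's account under FCA): inland to port, export clearance — exclude.
CIF value = FCA price + origin terminal + freight + insurance = 52583.22 + 442.12 + 7161.30 + 524.08 = 60710.72
Ad valorem component: 60710.72 × 5% = 3035.54
Specific component: 8487 × 3.10 = 26309.70
Import duty = 3035.54 + 26309.70 = 29345.24
Buyer bears: origin terminal 442.12 + freight 7161.30 + insurance 524.08 + destination terminal 601.42 + brokerage 281.09 + duty 29345.24 = 38355.25
Landed cost = invoice 52583.22 + 38355.25 = 90938.47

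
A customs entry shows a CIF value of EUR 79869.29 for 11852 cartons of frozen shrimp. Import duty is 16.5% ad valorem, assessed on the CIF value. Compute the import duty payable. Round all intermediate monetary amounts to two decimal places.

Import duty = 79869.29 × 16.5% = 13178.43

Import duty: EUR 13178.43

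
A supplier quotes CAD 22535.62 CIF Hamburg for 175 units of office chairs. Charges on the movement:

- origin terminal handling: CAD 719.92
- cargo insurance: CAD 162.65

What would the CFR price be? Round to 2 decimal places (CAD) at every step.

CFR price: CAD 22372.97

Not relevant to the conversion: origin terminal — on the seller under both CIF and CFR; already in the CIF price and stays in the CFR price.
From CIF to CFR, the seller no longer bears: insurance.
CFR price = 22535.62 − 162.65 = 22372.97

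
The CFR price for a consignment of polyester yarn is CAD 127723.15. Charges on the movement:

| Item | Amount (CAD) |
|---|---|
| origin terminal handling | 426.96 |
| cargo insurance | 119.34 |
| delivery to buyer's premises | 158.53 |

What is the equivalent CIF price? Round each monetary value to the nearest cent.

Not relevant to the conversion: origin terminal — on the seller under both CFR and CIF; already in the CFR price and stays in the CIF price. delivery — on the buyer under both terms; not part of either seller's price.
From CFR to CIF, the seller additionally bears: insurance.
CIF price = 127723.15 + 119.34 = 127842.49

CIF price: CAD 127842.49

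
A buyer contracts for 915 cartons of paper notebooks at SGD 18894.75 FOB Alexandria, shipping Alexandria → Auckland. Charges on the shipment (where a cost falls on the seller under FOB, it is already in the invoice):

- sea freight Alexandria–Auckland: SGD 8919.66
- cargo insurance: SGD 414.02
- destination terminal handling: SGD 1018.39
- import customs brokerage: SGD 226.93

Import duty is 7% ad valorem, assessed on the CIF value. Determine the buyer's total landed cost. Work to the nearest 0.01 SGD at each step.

Total landed cost: SGD 31449.74

FOB: the seller bears costs until goods are on board at the origin port; the buyer bears freight, insurance and all costs thereafter.
CIF value = FOB price + freight + insurance = 18894.75 + 8919.66 + 414.02 = 28228.43
Import duty = 28228.43 × 7% = 1975.99
Buyer bears: freight 8919.66 + insurance 414.02 + destination terminal 1018.39 + brokerage 226.93 + duty 1975.99 = 12554.99
Landed cost = invoice 18894.75 + 12554.99 = 31449.74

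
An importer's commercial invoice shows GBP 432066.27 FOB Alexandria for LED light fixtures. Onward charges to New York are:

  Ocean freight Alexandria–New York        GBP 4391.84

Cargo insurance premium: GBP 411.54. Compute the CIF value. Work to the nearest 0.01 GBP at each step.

CIF = FOB price + freight + insurance
CIF = 432066.27 + 4391.84 + 411.54 = 436869.65

CIF value: GBP 436869.65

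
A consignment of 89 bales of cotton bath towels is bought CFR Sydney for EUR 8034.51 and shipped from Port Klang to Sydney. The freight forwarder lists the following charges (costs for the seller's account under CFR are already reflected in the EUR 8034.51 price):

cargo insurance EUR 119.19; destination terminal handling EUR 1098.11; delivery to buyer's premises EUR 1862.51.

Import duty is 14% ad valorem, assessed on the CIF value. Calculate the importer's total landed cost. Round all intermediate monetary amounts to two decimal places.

Total landed cost: EUR 12255.84

CFR: the seller pays costs through ocean freight to the destination port, but not insurance.
CIF value = CFR price + insurance = 8034.51 + 119.19 = 8153.70
Import duty = 8153.70 × 14% = 1141.52
Buyer bears: insurance 119.19 + destination terminal 1098.11 + delivery 1862.51 + duty 1141.52 = 4221.33
Landed cost = invoice 8034.51 + 4221.33 = 12255.84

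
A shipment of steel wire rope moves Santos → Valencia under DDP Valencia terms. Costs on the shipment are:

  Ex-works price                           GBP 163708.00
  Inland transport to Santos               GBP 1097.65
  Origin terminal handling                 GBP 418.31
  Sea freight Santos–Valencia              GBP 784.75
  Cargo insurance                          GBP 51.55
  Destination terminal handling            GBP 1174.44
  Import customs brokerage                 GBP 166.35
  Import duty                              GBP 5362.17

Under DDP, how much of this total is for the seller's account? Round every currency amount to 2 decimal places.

DDP: the seller bears all costs including import duty.
Seller's account: goods 163708.00 + inland to port 1097.65 + origin terminal 418.31 + freight 784.75 + insurance 51.55 + destination terminal 1174.44 + brokerage 166.35 + duty 5362.17 = 172763.22
Buyer's account: 0.00

Seller's account: GBP 172763.22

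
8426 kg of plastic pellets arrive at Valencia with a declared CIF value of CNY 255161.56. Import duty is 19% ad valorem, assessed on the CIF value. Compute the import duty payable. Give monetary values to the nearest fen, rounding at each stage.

Import duty = 255161.56 × 19% = 48480.70

Import duty: CNY 48480.70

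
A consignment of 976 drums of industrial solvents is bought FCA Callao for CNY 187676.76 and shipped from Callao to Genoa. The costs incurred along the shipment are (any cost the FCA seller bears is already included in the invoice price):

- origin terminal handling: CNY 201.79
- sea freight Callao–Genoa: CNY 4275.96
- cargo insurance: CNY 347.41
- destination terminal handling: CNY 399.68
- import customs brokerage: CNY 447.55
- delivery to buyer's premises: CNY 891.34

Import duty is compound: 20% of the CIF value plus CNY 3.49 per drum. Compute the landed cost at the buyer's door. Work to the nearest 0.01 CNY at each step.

FCA: the seller delivers export-cleared goods to the carrier; the buyer bears costs from that point.
CIF value = FCA price + origin terminal + freight + insurance = 187676.76 + 201.79 + 4275.96 + 347.41 = 192501.92
Ad valorem component: 192501.92 × 20% = 38500.38
Specific component: 976 × 3.49 = 3406.24
Import duty = 38500.38 + 3406.24 = 41906.62
Buyer bears: origin terminal 201.79 + freight 4275.96 + insurance 347.41 + destination terminal 399.68 + brokerage 447.55 + delivery 891.34 + duty 41906.62 = 48470.35
Landed cost = invoice 187676.76 + 48470.35 = 236147.11

Total landed cost: CNY 236147.11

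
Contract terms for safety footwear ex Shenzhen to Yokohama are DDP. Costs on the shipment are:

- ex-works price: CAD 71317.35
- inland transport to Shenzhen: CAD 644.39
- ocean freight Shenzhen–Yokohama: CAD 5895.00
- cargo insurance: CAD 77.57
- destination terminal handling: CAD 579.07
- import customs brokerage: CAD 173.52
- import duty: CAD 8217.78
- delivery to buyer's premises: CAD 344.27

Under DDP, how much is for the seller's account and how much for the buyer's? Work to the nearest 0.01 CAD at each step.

Seller: CAD 87248.95; buyer: CAD 0.00

DDP: the seller bears all costs including import duty.
Seller's account: goods 71317.35 + inland to port 644.39 + freight 5895.00 + insurance 77.57 + destination terminal 579.07 + brokerage 173.52 + duty 8217.78 + delivery 344.27 = 87248.95
Buyer's account: 0.00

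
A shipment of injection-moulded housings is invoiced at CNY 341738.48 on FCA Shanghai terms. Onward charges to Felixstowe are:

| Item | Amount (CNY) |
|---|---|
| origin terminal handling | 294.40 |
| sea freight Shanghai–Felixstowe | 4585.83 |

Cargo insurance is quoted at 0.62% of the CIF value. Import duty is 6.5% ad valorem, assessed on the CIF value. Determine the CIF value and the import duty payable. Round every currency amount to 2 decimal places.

CIF value: CNY 348781.15; import duty: CNY 22670.77

Let C be the CIF value. C = FCA price + pre-shipment costs + freight + 0.62% × C
C − 0.62% × C = 341738.48 + 294.40 + 4585.83
0.9938 × C = 346618.71
C = 346618.71 / 0.9938 = 348781.15
Insurance premium = 0.62% × 348781.15 = 2162.44
Import duty = 348781.15 × 6.5% = 22670.77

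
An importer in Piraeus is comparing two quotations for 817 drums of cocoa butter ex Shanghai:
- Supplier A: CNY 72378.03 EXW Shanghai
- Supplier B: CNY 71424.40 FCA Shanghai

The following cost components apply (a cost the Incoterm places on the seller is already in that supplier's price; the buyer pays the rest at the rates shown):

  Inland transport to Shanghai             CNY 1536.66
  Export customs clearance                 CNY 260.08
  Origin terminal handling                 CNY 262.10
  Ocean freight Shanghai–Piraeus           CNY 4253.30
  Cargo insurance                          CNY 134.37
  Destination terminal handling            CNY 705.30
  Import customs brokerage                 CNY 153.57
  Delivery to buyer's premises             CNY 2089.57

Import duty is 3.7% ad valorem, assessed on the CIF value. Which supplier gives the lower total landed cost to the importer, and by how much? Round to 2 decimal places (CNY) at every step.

Supplier A (EXW):
CIF value = EXW price + inland to port + export clearance + origin terminal + freight + insurance = 72378.03 + 1536.66 + 260.08 + 262.10 + 4253.30 + 134.37 = 78824.54
Import duty = 78824.54 × 3.7% = 2916.51
Buyer bears (A): 1536.66 + 260.08 + 262.10 + 4253.30 + 134.37 + 705.30 + 153.57 + 2089.57 = 9394.95
Landed cost (A) = invoice 72378.03 + 9394.95 + duty 2916.51 = 84689.49
Supplier B (FCA):
CIF value = FCA price + origin terminal + freight + insurance = 71424.40 + 262.10 + 4253.30 + 134.37 = 76074.17
Import duty = 76074.17 × 3.7% = 2814.74
Buyer bears (B): 262.10 + 4253.30 + 134.37 + 705.30 + 153.57 + 2089.57 = 7598.21
Landed cost (B) = invoice 71424.40 + 7598.21 + duty 2814.74 = 81837.35
Difference = |84689.49 − 81837.35| = 2852.14

Supplier B is cheaper by CNY 2852.14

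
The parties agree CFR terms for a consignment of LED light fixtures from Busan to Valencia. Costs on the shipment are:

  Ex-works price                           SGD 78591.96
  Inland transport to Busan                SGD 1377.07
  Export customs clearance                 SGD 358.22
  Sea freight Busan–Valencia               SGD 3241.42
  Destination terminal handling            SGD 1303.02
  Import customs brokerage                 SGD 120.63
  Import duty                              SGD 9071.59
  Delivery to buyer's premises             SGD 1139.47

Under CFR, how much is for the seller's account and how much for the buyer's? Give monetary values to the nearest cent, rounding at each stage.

CFR: the seller pays costs through ocean freight to the destination port, but not insurance.
Seller's account: goods 78591.96 + inland to port 1377.07 + export clearance 358.22 + freight 3241.42 = 83568.67
Buyer's account: destination terminal 1303.02 + brokerage 120.63 + duty 9071.59 + delivery 1139.47 = 11634.71

Seller: SGD 83568.67; buyer: SGD 11634.71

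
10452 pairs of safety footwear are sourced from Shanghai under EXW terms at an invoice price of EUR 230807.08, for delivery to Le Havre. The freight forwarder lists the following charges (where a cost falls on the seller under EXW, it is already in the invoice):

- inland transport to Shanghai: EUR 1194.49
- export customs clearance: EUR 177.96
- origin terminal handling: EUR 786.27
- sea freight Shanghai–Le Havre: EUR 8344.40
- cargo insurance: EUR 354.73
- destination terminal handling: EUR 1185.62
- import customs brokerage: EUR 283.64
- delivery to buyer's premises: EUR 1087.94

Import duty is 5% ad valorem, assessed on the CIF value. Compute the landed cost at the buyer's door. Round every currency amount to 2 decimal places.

Total landed cost: EUR 256305.38

EXW: the seller makes goods available at their premises; the buyer bears all onward costs.
CIF value = EXW price + inland to port + export clearance + origin terminal + freight + insurance = 230807.08 + 1194.49 + 177.96 + 786.27 + 8344.40 + 354.73 = 241664.93
Import duty = 241664.93 × 5% = 12083.25
Buyer bears: inland to port 1194.49 + export clearance 177.96 + origin terminal 786.27 + freight 8344.40 + insurance 354.73 + destination terminal 1185.62 + brokerage 283.64 + delivery 1087.94 + duty 12083.25 = 25498.30
Landed cost = invoice 230807.08 + 25498.30 = 256305.38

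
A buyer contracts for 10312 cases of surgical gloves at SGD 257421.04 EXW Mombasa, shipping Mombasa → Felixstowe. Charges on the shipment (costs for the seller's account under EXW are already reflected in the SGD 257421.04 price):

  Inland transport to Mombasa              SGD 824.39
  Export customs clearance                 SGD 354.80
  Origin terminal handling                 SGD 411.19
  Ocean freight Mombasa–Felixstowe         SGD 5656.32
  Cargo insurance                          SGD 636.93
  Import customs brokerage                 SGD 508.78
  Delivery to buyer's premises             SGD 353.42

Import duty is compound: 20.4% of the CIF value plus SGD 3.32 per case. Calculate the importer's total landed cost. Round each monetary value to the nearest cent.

EXW: the seller makes goods available at their premises; the buyer bears all onward costs.
CIF value = EXW price + inland to port + export clearance + origin terminal + freight + insurance = 257421.04 + 824.39 + 354.80 + 411.19 + 5656.32 + 636.93 = 265304.67
Ad valorem component: 265304.67 × 20.4% = 54122.15
Specific component: 10312 × 3.32 = 34235.84
Import duty = 54122.15 + 34235.84 = 88357.99
Buyer bears: inland to port 824.39 + export clearance 354.80 + origin terminal 411.19 + freight 5656.32 + insurance 636.93 + brokerage 508.78 + delivery 353.42 + duty 88357.99 = 97103.82
Landed cost = invoice 257421.04 + 97103.82 = 354524.86

Total landed cost: SGD 354524.86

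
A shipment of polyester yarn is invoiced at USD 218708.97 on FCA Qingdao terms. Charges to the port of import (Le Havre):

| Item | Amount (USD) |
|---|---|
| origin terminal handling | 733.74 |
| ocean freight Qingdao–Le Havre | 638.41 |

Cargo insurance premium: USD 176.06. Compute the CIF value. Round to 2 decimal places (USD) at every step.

CIF value: USD 220257.18

CIF = FCA price + pre-shipment costs + freight + insurance
CIF = 218708.97 + 733.74 + 638.41 + 176.06 = 220257.18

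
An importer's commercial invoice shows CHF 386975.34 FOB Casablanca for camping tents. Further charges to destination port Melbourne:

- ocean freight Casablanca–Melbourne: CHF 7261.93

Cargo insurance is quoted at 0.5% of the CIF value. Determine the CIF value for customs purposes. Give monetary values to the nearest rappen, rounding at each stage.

Let C be the CIF value. C = FOB price + freight + 0.5% × C
C − 0.5% × C = 386975.34 + 7261.93
0.995 × C = 394237.27
C = 394237.27 / 0.995 = 396218.36
Insurance premium = 0.5% × 396218.36 = 1981.09

CIF value: CHF 396218.36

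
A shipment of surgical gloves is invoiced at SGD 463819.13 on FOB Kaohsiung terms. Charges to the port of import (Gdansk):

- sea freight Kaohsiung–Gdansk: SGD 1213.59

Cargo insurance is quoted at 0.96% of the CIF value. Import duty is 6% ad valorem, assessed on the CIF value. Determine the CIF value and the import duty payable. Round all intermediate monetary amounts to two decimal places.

Let C be the CIF value. C = FOB price + freight + 0.96% × C
C − 0.96% × C = 463819.13 + 1213.59
0.9904 × C = 465032.72
C = 465032.72 / 0.9904 = 469540.31
Insurance premium = 0.96% × 469540.31 = 4507.59
Import duty = 469540.31 × 6% = 28172.42

CIF value: SGD 469540.31; import duty: SGD 28172.42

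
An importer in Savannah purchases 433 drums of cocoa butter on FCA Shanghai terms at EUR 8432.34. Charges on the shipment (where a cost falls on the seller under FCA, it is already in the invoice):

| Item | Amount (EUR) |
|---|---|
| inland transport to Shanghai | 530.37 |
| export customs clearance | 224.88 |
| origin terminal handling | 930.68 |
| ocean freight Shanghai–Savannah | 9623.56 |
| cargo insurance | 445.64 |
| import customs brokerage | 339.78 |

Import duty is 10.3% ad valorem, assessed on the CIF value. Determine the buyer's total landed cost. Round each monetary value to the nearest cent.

FCA: the seller delivers export-cleared goods to the carrier; the buyer bears costs from that point.
Already in the invoice (seller's account under FCA): inland to port, export clearance — exclude.
CIF value = FCA price + origin terminal + freight + insurance = 8432.34 + 930.68 + 9623.56 + 445.64 = 19432.22
Import duty = 19432.22 × 10.3% = 2001.52
Buyer bears: origin terminal 930.68 + freight 9623.56 + insurance 445.64 + brokerage 339.78 + duty 2001.52 = 13341.18
Landed cost = invoice 8432.34 + 13341.18 = 21773.52

Total landed cost: EUR 21773.52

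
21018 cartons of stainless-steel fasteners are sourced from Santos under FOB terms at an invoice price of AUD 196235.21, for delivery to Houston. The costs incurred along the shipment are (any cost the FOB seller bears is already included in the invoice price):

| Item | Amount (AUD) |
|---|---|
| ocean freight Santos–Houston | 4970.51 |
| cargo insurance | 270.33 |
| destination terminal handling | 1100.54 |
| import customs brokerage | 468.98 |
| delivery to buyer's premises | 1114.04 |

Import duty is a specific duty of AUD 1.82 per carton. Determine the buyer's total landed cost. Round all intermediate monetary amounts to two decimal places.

FOB: the seller bears costs until goods are on board at the origin port; the buyer bears freight, insurance and all costs thereafter.
CIF value = FOB price + freight + insurance = 196235.21 + 4970.51 + 270.33 = 201476.05
Import duty = 21018 × 1.82 = 38252.76
Buyer bears: freight 4970.51 + insurance 270.33 + destination terminal 1100.54 + brokerage 468.98 + delivery 1114.04 + duty 38252.76 = 46177.16
Landed cost = invoice 196235.21 + 46177.16 = 242412.37

Total landed cost: AUD 242412.37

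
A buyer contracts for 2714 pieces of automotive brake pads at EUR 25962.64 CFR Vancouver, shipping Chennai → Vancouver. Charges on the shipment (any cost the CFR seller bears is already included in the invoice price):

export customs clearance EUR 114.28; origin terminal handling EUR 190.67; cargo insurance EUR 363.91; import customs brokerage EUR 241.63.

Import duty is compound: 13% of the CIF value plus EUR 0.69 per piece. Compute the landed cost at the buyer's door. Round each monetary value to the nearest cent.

Total landed cost: EUR 31863.29

CFR: the seller pays costs through ocean freight to the destination port, but not insurance.
Already in the invoice (seller's account under CFR): export clearance, origin terminal — exclude.
CIF value = CFR price + insurance = 25962.64 + 363.91 = 26326.55
Ad valorem component: 26326.55 × 13% = 3422.45
Specific component: 2714 × 0.69 = 1872.66
Import duty = 3422.45 + 1872.66 = 5295.11
Buyer bears: insurance 363.91 + brokerage 241.63 + duty 5295.11 = 5900.65
Landed cost = invoice 25962.64 + 5900.65 = 31863.29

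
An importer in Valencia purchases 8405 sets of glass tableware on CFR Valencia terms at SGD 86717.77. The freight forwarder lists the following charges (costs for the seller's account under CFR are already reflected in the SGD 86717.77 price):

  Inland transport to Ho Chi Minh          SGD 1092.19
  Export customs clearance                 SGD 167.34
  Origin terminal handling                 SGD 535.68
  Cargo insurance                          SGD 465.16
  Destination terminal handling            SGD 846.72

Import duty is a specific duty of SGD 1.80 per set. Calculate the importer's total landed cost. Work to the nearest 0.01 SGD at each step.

Total landed cost: SGD 103158.65

CFR: the seller pays costs through ocean freight to the destination port, but not insurance.
Already in the invoice (seller's account under CFR): inland to port, export clearance, origin terminal — exclude.
CIF value = CFR price + insurance = 86717.77 + 465.16 = 87182.93
Import duty = 8405 × 1.80 = 15129.00
Buyer bears: insurance 465.16 + destination terminal 846.72 + duty 15129.00 = 16440.88
Landed cost = invoice 86717.77 + 16440.88 = 103158.65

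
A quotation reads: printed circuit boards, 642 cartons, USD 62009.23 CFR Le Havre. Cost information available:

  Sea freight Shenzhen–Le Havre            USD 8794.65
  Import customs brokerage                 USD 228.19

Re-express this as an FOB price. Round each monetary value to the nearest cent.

Not relevant to the conversion: brokerage — on the buyer under both terms; not part of either seller's price.
From CFR to FOB, the seller no longer bears: freight.
FOB price = 62009.23 − 8794.65 = 53214.58

FOB price: USD 53214.58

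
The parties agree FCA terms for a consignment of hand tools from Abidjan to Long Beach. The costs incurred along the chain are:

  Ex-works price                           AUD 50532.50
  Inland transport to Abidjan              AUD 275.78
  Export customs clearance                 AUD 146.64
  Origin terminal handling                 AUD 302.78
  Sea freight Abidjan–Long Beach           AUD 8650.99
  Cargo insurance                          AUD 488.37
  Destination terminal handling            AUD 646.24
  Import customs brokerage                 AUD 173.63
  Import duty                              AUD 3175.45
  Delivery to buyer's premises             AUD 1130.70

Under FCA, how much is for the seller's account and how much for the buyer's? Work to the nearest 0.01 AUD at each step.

FCA: the seller delivers export-cleared goods to the carrier; the buyer bears costs from that point.
Seller's account: goods 50532.50 + inland to port 275.78 + export clearance 146.64 = 50954.92
Buyer's account: origin terminal 302.78 + freight 8650.99 + insurance 488.37 + destination terminal 646.24 + brokerage 173.63 + duty 3175.45 + delivery 1130.70 = 14568.16

Seller: AUD 50954.92; buyer: AUD 14568.16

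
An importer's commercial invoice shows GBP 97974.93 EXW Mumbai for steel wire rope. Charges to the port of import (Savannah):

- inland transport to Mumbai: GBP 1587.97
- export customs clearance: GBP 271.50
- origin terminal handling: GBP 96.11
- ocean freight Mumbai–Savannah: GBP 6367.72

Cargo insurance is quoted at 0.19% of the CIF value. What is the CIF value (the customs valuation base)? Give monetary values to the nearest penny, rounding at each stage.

Let C be the CIF value. C = EXW price + pre-shipment costs + freight + 0.19% × C
C − 0.19% × C = 97974.93 + 1587.97 + 271.50 + 96.11 + 6367.72
0.9981 × C = 106298.23
C = 106298.23 / 0.9981 = 106500.58
Insurance premium = 0.19% × 106500.58 = 202.35

CIF value: GBP 106500.58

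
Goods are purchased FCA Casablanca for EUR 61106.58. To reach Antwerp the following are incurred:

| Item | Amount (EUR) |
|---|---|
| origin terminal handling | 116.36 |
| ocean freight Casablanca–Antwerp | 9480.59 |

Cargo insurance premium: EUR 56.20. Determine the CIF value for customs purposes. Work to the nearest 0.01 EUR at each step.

CIF = FCA price + pre-shipment costs + freight + insurance
CIF = 61106.58 + 116.36 + 9480.59 + 56.20 = 70759.73

CIF value: EUR 70759.73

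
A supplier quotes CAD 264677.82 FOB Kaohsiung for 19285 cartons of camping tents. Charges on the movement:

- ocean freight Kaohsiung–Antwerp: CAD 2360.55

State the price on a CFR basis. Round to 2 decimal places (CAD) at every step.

CFR price: CAD 267038.37

From FOB to CFR, the seller additionally bears: freight.
CFR price = 264677.82 + 2360.55 = 267038.37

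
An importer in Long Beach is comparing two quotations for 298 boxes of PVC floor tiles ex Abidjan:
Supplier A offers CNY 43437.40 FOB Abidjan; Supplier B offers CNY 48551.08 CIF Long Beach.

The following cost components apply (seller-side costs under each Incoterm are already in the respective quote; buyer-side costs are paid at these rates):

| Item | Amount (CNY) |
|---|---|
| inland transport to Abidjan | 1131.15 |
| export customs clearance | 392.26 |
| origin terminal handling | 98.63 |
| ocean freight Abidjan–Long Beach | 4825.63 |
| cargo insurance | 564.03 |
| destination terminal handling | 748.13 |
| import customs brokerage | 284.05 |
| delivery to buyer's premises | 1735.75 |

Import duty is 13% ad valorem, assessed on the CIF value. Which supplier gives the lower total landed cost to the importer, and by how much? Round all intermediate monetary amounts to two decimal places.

Supplier A (FOB):
CIF value = FOB price + freight + insurance = 43437.40 + 4825.63 + 564.03 = 48827.06
Import duty = 48827.06 × 13% = 6347.52
Buyer bears (A): 4825.63 + 564.03 + 748.13 + 284.05 + 1735.75 = 8157.59
Landed cost (A) = invoice 43437.40 + 8157.59 + duty 6347.52 = 57942.51
Supplier B (CIF):
The CIF price already equals the CIF value: 48551.08
Import duty = 48551.08 × 13% = 6311.64
Buyer bears (B): 748.13 + 284.05 + 1735.75 = 2767.93
Landed cost (B) = invoice 48551.08 + 2767.93 + duty 6311.64 = 57630.65
Difference = |57942.51 − 57630.65| = 311.86

Supplier B is cheaper by CNY 311.86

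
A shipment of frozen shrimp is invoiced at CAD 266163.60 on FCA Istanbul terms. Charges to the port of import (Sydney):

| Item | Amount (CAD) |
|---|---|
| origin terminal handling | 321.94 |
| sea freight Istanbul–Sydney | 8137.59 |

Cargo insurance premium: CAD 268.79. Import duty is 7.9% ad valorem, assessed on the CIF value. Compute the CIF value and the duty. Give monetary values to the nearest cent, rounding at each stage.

CIF = FCA price + pre-shipment costs + freight + insurance
CIF = 266163.60 + 321.94 + 8137.59 + 268.79 = 274891.92
Import duty = 274891.92 × 7.9% = 21716.46

CIF value: CAD 274891.92; import duty: CAD 21716.46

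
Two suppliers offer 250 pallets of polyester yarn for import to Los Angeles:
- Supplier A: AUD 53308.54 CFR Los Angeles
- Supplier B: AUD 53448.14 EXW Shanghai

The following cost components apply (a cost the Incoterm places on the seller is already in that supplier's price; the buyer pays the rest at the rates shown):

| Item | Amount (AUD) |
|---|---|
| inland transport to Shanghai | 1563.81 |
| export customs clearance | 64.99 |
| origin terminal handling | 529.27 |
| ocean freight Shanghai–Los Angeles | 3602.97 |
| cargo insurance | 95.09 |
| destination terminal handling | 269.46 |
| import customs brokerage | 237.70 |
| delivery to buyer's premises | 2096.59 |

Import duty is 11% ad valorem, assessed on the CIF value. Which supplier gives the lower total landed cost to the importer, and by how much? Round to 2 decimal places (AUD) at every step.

Supplier A (CFR):
CIF value = CFR price + insurance = 53308.54 + 95.09 = 53403.63
Import duty = 53403.63 × 11% = 5874.40
Buyer bears (A): 95.09 + 269.46 + 237.70 + 2096.59 = 2698.84
Landed cost (A) = invoice 53308.54 + 2698.84 + duty 5874.40 = 61881.78
Supplier B (EXW):
CIF value = EXW price + inland to port + export clearance + origin terminal + freight + insurance = 53448.14 + 1563.81 + 64.99 + 529.27 + 3602.97 + 95.09 = 59304.27
Import duty = 59304.27 × 11% = 6523.47
Buyer bears (B): 1563.81 + 64.99 + 529.27 + 3602.97 + 95.09 + 269.46 + 237.70 + 2096.59 = 8459.88
Landed cost (B) = invoice 53448.14 + 8459.88 + duty 6523.47 = 68431.49
Difference = |61881.78 − 68431.49| = 6549.71

Supplier A is cheaper by AUD 6549.71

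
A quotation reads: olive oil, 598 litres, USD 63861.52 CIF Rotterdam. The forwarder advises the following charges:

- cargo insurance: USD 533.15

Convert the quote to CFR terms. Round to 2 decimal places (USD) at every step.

From CIF to CFR, the seller no longer bears: insurance.
CFR price = 63861.52 − 533.15 = 63328.37

CFR price: USD 63328.37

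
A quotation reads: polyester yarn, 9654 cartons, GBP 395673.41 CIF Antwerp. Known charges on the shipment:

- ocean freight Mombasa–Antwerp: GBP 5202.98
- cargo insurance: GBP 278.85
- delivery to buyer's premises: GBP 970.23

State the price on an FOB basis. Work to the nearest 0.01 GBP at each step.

FOB price: GBP 390191.58

Not relevant to the conversion: delivery — on the buyer under both terms; not part of either seller's price.
From CIF to FOB, the seller no longer bears: freight, insurance.
FOB price = 395673.41 − 5202.98 − 278.85 = 390191.58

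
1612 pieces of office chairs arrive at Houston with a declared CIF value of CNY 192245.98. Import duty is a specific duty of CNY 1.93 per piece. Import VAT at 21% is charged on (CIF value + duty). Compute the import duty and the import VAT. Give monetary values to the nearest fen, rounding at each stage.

Import duty: CNY 3111.16; import VAT: CNY 41025.00

Import duty = 1612 × 1.93 = 3111.16
VAT base = CIF + duty = 192245.98 + 3111.16 = 195357.14
Import VAT = 195357.14 × 21% = 41025.00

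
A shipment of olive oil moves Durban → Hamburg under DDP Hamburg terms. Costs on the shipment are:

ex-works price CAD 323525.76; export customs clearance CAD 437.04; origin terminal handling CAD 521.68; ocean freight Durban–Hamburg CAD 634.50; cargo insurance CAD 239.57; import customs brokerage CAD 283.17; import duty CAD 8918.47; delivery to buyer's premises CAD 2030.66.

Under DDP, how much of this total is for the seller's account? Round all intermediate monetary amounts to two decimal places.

DDP: the seller bears all costs including import duty.
Seller's account: goods 323525.76 + export clearance 437.04 + origin terminal 521.68 + freight 634.50 + insurance 239.57 + brokerage 283.17 + duty 8918.47 + delivery 2030.66 = 336590.85
Buyer's account: 0.00

Seller's account: CAD 336590.85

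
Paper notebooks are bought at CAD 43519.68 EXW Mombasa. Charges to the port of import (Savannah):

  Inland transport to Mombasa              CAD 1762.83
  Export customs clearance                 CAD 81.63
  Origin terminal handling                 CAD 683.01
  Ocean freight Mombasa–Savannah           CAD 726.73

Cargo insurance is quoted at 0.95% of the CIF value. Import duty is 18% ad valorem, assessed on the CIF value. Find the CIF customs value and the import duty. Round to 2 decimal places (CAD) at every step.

Let C be the CIF value. C = EXW price + pre-shipment costs + freight + 0.95% × C
C − 0.95% × C = 43519.68 + 1762.83 + 81.63 + 683.01 + 726.73
0.9905 × C = 46773.88
C = 46773.88 / 0.9905 = 47222.49
Insurance premium = 0.95% × 47222.49 = 448.61
Import duty = 47222.49 × 18% = 8500.05

CIF value: CAD 47222.49; import duty: CAD 8500.05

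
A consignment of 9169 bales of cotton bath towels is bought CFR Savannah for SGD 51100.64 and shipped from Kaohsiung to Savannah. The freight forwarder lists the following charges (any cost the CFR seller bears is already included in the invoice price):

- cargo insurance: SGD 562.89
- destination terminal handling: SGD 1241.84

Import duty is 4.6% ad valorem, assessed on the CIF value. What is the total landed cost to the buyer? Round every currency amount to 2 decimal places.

CFR: the seller pays costs through ocean freight to the destination port, but not insurance.
CIF value = CFR price + insurance = 51100.64 + 562.89 = 51663.53
Import duty = 51663.53 × 4.6% = 2376.52
Buyer bears: insurance 562.89 + destination terminal 1241.84 + duty 2376.52 = 4181.25
Landed cost = invoice 51100.64 + 4181.25 = 55281.89

Total landed cost: SGD 55281.89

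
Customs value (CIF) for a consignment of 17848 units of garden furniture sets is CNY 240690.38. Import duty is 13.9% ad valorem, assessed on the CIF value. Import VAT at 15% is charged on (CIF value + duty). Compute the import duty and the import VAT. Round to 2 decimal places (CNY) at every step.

Import duty = 240690.38 × 13.9% = 33455.96
VAT base = CIF + duty = 240690.38 + 33455.96 = 274146.34
Import VAT = 274146.34 × 15% = 41121.95

Import duty: CNY 33455.96; import VAT: CNY 41121.95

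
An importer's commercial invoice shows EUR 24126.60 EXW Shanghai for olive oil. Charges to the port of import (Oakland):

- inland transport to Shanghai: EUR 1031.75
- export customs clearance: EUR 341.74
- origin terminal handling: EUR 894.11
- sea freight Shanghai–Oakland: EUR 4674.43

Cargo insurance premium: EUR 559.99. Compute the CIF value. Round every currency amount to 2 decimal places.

CIF value: EUR 31628.62

CIF = EXW price + pre-shipment costs + freight + insurance
CIF = 24126.60 + 1031.75 + 341.74 + 894.11 + 4674.43 + 559.99 = 31628.62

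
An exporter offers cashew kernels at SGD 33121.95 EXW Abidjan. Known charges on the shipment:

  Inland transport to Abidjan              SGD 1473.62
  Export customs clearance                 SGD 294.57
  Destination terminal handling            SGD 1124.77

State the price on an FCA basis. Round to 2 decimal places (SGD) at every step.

FCA price: SGD 34890.14

Not relevant to the conversion: destination terminal — on the buyer under both terms; not part of either seller's price.
From EXW to FCA, the seller additionally bears: inland to port, export clearance.
FCA price = 33121.95 + 1473.62 + 294.57 = 34890.14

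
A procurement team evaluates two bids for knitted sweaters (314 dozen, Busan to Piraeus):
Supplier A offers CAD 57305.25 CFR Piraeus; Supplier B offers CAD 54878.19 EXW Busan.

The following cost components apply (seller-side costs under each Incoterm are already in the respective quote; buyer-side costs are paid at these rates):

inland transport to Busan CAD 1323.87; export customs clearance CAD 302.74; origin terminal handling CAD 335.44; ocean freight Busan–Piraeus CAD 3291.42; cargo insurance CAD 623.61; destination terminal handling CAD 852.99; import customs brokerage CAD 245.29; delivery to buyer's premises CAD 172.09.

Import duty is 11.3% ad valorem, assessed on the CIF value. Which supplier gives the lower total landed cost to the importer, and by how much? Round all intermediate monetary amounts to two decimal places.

Supplier A (CFR):
CIF value = CFR price + insurance = 57305.25 + 623.61 = 57928.86
Import duty = 57928.86 × 11.3% = 6545.96
Buyer bears (A): 623.61 + 852.99 + 245.29 + 172.09 = 1893.98
Landed cost (A) = invoice 57305.25 + 1893.98 + duty 6545.96 = 65745.19
Supplier B (EXW):
CIF value = EXW price + inland to port + export clearance + origin terminal + freight + insurance = 54878.19 + 1323.87 + 302.74 + 335.44 + 3291.42 + 623.61 = 60755.27
Import duty = 60755.27 × 11.3% = 6865.35
Buyer bears (B): 1323.87 + 302.74 + 335.44 + 3291.42 + 623.61 + 852.99 + 245.29 + 172.09 = 7147.45
Landed cost (B) = invoice 54878.19 + 7147.45 + duty 6865.35 = 68890.99
Difference = |65745.19 − 68890.99| = 3145.80

Supplier A is cheaper by CAD 3145.80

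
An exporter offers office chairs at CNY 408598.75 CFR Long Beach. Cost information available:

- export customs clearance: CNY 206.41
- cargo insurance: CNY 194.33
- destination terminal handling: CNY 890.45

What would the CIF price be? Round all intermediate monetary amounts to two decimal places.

CIF price: CNY 408793.08

Not relevant to the conversion: export clearance — on the seller under both CFR and CIF; already in the CFR price and stays in the CIF price. destination terminal — on the buyer under both terms; not part of either seller's price.
From CFR to CIF, the seller additionally bears: insurance.
CIF price = 408598.75 + 194.33 = 408793.08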